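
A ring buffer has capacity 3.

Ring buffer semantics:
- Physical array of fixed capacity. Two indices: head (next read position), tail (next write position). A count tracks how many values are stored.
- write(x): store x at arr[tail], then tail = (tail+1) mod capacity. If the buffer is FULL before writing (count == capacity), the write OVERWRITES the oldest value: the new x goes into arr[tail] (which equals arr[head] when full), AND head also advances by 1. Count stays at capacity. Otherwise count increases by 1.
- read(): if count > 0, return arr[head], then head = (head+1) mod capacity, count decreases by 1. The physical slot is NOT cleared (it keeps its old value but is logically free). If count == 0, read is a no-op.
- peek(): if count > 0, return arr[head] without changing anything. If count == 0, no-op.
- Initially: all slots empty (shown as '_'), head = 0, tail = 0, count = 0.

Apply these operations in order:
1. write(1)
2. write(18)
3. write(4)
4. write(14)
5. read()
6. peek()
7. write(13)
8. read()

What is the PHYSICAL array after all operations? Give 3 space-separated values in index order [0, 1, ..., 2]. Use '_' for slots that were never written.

Answer: 14 13 4

Derivation:
After op 1 (write(1)): arr=[1 _ _] head=0 tail=1 count=1
After op 2 (write(18)): arr=[1 18 _] head=0 tail=2 count=2
After op 3 (write(4)): arr=[1 18 4] head=0 tail=0 count=3
After op 4 (write(14)): arr=[14 18 4] head=1 tail=1 count=3
After op 5 (read()): arr=[14 18 4] head=2 tail=1 count=2
After op 6 (peek()): arr=[14 18 4] head=2 tail=1 count=2
After op 7 (write(13)): arr=[14 13 4] head=2 tail=2 count=3
After op 8 (read()): arr=[14 13 4] head=0 tail=2 count=2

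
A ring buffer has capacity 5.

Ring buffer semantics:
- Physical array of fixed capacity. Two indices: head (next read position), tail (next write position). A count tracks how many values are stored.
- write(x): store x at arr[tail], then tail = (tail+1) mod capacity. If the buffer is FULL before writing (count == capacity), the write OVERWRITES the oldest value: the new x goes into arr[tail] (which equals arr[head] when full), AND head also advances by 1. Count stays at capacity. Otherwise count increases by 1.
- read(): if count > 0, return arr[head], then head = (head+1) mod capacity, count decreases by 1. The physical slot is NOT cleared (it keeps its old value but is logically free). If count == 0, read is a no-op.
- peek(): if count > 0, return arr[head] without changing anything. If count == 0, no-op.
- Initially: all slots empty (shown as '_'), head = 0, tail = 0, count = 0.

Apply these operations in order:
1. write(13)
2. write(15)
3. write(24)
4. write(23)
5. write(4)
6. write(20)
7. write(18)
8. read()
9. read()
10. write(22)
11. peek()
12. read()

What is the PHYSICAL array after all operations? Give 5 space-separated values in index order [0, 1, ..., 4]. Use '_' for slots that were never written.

After op 1 (write(13)): arr=[13 _ _ _ _] head=0 tail=1 count=1
After op 2 (write(15)): arr=[13 15 _ _ _] head=0 tail=2 count=2
After op 3 (write(24)): arr=[13 15 24 _ _] head=0 tail=3 count=3
After op 4 (write(23)): arr=[13 15 24 23 _] head=0 tail=4 count=4
After op 5 (write(4)): arr=[13 15 24 23 4] head=0 tail=0 count=5
After op 6 (write(20)): arr=[20 15 24 23 4] head=1 tail=1 count=5
After op 7 (write(18)): arr=[20 18 24 23 4] head=2 tail=2 count=5
After op 8 (read()): arr=[20 18 24 23 4] head=3 tail=2 count=4
After op 9 (read()): arr=[20 18 24 23 4] head=4 tail=2 count=3
After op 10 (write(22)): arr=[20 18 22 23 4] head=4 tail=3 count=4
After op 11 (peek()): arr=[20 18 22 23 4] head=4 tail=3 count=4
After op 12 (read()): arr=[20 18 22 23 4] head=0 tail=3 count=3

Answer: 20 18 22 23 4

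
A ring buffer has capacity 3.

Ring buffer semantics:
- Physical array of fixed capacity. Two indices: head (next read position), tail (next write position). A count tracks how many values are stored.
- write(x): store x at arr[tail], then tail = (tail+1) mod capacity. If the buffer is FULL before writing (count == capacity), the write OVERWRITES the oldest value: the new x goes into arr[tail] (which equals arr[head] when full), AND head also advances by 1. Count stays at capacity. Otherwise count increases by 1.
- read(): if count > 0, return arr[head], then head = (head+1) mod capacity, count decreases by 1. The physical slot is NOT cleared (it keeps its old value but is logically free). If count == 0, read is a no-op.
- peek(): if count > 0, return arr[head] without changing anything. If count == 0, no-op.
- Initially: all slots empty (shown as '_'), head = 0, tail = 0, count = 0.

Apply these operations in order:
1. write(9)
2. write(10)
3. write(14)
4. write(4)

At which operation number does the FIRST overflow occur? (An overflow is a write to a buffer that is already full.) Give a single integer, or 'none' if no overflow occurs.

Answer: 4

Derivation:
After op 1 (write(9)): arr=[9 _ _] head=0 tail=1 count=1
After op 2 (write(10)): arr=[9 10 _] head=0 tail=2 count=2
After op 3 (write(14)): arr=[9 10 14] head=0 tail=0 count=3
After op 4 (write(4)): arr=[4 10 14] head=1 tail=1 count=3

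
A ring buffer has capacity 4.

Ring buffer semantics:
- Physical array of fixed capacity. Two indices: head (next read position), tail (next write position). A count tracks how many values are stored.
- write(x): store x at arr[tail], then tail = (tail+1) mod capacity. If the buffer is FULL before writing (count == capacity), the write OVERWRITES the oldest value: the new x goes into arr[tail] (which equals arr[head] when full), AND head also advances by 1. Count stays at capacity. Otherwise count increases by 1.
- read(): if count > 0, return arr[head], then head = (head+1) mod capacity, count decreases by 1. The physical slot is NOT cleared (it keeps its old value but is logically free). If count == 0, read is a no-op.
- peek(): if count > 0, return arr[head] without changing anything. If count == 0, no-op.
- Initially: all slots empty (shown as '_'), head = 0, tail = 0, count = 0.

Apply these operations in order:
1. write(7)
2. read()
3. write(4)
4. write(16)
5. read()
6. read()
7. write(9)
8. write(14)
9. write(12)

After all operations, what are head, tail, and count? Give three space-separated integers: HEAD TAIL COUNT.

After op 1 (write(7)): arr=[7 _ _ _] head=0 tail=1 count=1
After op 2 (read()): arr=[7 _ _ _] head=1 tail=1 count=0
After op 3 (write(4)): arr=[7 4 _ _] head=1 tail=2 count=1
After op 4 (write(16)): arr=[7 4 16 _] head=1 tail=3 count=2
After op 5 (read()): arr=[7 4 16 _] head=2 tail=3 count=1
After op 6 (read()): arr=[7 4 16 _] head=3 tail=3 count=0
After op 7 (write(9)): arr=[7 4 16 9] head=3 tail=0 count=1
After op 8 (write(14)): arr=[14 4 16 9] head=3 tail=1 count=2
After op 9 (write(12)): arr=[14 12 16 9] head=3 tail=2 count=3

Answer: 3 2 3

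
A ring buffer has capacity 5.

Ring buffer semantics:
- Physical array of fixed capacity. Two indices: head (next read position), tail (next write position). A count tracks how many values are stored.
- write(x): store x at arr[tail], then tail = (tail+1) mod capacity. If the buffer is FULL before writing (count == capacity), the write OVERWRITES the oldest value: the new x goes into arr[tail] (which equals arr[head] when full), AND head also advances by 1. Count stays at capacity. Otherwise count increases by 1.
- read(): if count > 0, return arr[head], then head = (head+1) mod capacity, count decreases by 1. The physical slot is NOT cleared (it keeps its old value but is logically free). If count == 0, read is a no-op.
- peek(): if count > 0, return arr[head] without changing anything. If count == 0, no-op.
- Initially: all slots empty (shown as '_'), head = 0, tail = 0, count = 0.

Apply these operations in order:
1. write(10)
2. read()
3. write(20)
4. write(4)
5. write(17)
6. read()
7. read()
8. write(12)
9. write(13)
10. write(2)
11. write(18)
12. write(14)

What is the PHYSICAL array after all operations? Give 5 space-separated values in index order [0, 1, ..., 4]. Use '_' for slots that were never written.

After op 1 (write(10)): arr=[10 _ _ _ _] head=0 tail=1 count=1
After op 2 (read()): arr=[10 _ _ _ _] head=1 tail=1 count=0
After op 3 (write(20)): arr=[10 20 _ _ _] head=1 tail=2 count=1
After op 4 (write(4)): arr=[10 20 4 _ _] head=1 tail=3 count=2
After op 5 (write(17)): arr=[10 20 4 17 _] head=1 tail=4 count=3
After op 6 (read()): arr=[10 20 4 17 _] head=2 tail=4 count=2
After op 7 (read()): arr=[10 20 4 17 _] head=3 tail=4 count=1
After op 8 (write(12)): arr=[10 20 4 17 12] head=3 tail=0 count=2
After op 9 (write(13)): arr=[13 20 4 17 12] head=3 tail=1 count=3
After op 10 (write(2)): arr=[13 2 4 17 12] head=3 tail=2 count=4
After op 11 (write(18)): arr=[13 2 18 17 12] head=3 tail=3 count=5
After op 12 (write(14)): arr=[13 2 18 14 12] head=4 tail=4 count=5

Answer: 13 2 18 14 12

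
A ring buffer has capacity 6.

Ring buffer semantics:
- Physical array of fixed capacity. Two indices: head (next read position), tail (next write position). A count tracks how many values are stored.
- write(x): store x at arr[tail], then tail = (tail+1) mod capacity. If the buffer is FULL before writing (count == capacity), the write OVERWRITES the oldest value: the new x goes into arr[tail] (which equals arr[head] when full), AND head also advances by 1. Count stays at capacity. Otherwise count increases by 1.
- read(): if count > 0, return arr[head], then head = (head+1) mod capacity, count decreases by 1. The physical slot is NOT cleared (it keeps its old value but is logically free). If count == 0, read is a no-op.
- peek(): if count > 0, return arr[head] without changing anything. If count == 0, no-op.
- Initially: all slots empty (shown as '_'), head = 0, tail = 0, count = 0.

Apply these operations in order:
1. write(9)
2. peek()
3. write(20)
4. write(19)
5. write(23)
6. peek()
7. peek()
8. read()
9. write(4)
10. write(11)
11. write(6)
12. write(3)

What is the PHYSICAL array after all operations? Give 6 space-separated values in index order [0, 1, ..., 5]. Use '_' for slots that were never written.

Answer: 6 3 19 23 4 11

Derivation:
After op 1 (write(9)): arr=[9 _ _ _ _ _] head=0 tail=1 count=1
After op 2 (peek()): arr=[9 _ _ _ _ _] head=0 tail=1 count=1
After op 3 (write(20)): arr=[9 20 _ _ _ _] head=0 tail=2 count=2
After op 4 (write(19)): arr=[9 20 19 _ _ _] head=0 tail=3 count=3
After op 5 (write(23)): arr=[9 20 19 23 _ _] head=0 tail=4 count=4
After op 6 (peek()): arr=[9 20 19 23 _ _] head=0 tail=4 count=4
After op 7 (peek()): arr=[9 20 19 23 _ _] head=0 tail=4 count=4
After op 8 (read()): arr=[9 20 19 23 _ _] head=1 tail=4 count=3
After op 9 (write(4)): arr=[9 20 19 23 4 _] head=1 tail=5 count=4
After op 10 (write(11)): arr=[9 20 19 23 4 11] head=1 tail=0 count=5
After op 11 (write(6)): arr=[6 20 19 23 4 11] head=1 tail=1 count=6
After op 12 (write(3)): arr=[6 3 19 23 4 11] head=2 tail=2 count=6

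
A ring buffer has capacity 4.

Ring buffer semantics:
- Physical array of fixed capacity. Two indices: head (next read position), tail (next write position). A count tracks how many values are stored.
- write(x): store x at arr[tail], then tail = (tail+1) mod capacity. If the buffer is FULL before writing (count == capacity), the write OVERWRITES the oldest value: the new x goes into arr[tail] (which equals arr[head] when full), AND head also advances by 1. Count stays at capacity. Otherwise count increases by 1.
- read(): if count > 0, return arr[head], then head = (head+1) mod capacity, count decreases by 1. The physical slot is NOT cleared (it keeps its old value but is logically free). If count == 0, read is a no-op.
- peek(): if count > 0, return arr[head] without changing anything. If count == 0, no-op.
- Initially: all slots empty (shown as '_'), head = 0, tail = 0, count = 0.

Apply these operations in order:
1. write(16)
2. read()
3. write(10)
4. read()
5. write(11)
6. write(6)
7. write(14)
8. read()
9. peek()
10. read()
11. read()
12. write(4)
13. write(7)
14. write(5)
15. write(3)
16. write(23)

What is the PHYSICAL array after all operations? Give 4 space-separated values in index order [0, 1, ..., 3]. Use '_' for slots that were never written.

Answer: 3 23 7 5

Derivation:
After op 1 (write(16)): arr=[16 _ _ _] head=0 tail=1 count=1
After op 2 (read()): arr=[16 _ _ _] head=1 tail=1 count=0
After op 3 (write(10)): arr=[16 10 _ _] head=1 tail=2 count=1
After op 4 (read()): arr=[16 10 _ _] head=2 tail=2 count=0
After op 5 (write(11)): arr=[16 10 11 _] head=2 tail=3 count=1
After op 6 (write(6)): arr=[16 10 11 6] head=2 tail=0 count=2
After op 7 (write(14)): arr=[14 10 11 6] head=2 tail=1 count=3
After op 8 (read()): arr=[14 10 11 6] head=3 tail=1 count=2
After op 9 (peek()): arr=[14 10 11 6] head=3 tail=1 count=2
After op 10 (read()): arr=[14 10 11 6] head=0 tail=1 count=1
After op 11 (read()): arr=[14 10 11 6] head=1 tail=1 count=0
After op 12 (write(4)): arr=[14 4 11 6] head=1 tail=2 count=1
After op 13 (write(7)): arr=[14 4 7 6] head=1 tail=3 count=2
After op 14 (write(5)): arr=[14 4 7 5] head=1 tail=0 count=3
After op 15 (write(3)): arr=[3 4 7 5] head=1 tail=1 count=4
After op 16 (write(23)): arr=[3 23 7 5] head=2 tail=2 count=4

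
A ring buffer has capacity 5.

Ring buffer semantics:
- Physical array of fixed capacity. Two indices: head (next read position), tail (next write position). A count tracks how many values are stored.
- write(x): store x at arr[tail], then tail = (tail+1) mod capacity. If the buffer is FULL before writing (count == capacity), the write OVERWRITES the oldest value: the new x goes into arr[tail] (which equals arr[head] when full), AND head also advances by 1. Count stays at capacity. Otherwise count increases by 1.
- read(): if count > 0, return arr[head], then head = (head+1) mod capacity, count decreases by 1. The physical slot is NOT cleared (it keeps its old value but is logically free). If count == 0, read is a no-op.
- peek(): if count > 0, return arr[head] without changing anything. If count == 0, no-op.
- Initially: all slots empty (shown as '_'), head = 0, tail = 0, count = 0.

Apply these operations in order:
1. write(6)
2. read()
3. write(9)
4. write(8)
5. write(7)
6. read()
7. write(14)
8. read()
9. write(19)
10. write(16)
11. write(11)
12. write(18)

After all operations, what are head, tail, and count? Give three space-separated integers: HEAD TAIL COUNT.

Answer: 4 4 5

Derivation:
After op 1 (write(6)): arr=[6 _ _ _ _] head=0 tail=1 count=1
After op 2 (read()): arr=[6 _ _ _ _] head=1 tail=1 count=0
After op 3 (write(9)): arr=[6 9 _ _ _] head=1 tail=2 count=1
After op 4 (write(8)): arr=[6 9 8 _ _] head=1 tail=3 count=2
After op 5 (write(7)): arr=[6 9 8 7 _] head=1 tail=4 count=3
After op 6 (read()): arr=[6 9 8 7 _] head=2 tail=4 count=2
After op 7 (write(14)): arr=[6 9 8 7 14] head=2 tail=0 count=3
After op 8 (read()): arr=[6 9 8 7 14] head=3 tail=0 count=2
After op 9 (write(19)): arr=[19 9 8 7 14] head=3 tail=1 count=3
After op 10 (write(16)): arr=[19 16 8 7 14] head=3 tail=2 count=4
After op 11 (write(11)): arr=[19 16 11 7 14] head=3 tail=3 count=5
After op 12 (write(18)): arr=[19 16 11 18 14] head=4 tail=4 count=5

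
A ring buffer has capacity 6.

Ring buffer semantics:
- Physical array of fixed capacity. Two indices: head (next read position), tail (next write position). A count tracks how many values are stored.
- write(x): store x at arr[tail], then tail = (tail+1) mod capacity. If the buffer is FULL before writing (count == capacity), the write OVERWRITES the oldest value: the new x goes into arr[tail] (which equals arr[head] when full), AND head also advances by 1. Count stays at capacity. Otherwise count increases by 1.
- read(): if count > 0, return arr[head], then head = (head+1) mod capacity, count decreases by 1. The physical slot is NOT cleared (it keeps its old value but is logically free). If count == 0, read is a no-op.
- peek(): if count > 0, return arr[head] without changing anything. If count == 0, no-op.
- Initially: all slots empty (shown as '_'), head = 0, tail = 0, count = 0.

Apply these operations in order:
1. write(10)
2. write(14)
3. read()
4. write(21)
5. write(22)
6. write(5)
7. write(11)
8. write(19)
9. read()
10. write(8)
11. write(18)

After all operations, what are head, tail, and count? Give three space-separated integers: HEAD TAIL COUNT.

After op 1 (write(10)): arr=[10 _ _ _ _ _] head=0 tail=1 count=1
After op 2 (write(14)): arr=[10 14 _ _ _ _] head=0 tail=2 count=2
After op 3 (read()): arr=[10 14 _ _ _ _] head=1 tail=2 count=1
After op 4 (write(21)): arr=[10 14 21 _ _ _] head=1 tail=3 count=2
After op 5 (write(22)): arr=[10 14 21 22 _ _] head=1 tail=4 count=3
After op 6 (write(5)): arr=[10 14 21 22 5 _] head=1 tail=5 count=4
After op 7 (write(11)): arr=[10 14 21 22 5 11] head=1 tail=0 count=5
After op 8 (write(19)): arr=[19 14 21 22 5 11] head=1 tail=1 count=6
After op 9 (read()): arr=[19 14 21 22 5 11] head=2 tail=1 count=5
After op 10 (write(8)): arr=[19 8 21 22 5 11] head=2 tail=2 count=6
After op 11 (write(18)): arr=[19 8 18 22 5 11] head=3 tail=3 count=6

Answer: 3 3 6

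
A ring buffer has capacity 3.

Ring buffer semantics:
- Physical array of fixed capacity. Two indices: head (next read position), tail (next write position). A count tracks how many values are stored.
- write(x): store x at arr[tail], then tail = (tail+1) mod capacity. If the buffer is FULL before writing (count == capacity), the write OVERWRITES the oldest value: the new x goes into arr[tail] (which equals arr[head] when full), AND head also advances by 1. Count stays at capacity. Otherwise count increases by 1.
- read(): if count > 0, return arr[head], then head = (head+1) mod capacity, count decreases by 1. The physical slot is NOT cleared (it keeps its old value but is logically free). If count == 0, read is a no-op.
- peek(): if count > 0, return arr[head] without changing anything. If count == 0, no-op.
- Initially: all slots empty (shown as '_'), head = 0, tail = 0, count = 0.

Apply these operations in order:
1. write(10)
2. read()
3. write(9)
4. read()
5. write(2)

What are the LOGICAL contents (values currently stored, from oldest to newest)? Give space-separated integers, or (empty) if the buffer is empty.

After op 1 (write(10)): arr=[10 _ _] head=0 tail=1 count=1
After op 2 (read()): arr=[10 _ _] head=1 tail=1 count=0
After op 3 (write(9)): arr=[10 9 _] head=1 tail=2 count=1
After op 4 (read()): arr=[10 9 _] head=2 tail=2 count=0
After op 5 (write(2)): arr=[10 9 2] head=2 tail=0 count=1

Answer: 2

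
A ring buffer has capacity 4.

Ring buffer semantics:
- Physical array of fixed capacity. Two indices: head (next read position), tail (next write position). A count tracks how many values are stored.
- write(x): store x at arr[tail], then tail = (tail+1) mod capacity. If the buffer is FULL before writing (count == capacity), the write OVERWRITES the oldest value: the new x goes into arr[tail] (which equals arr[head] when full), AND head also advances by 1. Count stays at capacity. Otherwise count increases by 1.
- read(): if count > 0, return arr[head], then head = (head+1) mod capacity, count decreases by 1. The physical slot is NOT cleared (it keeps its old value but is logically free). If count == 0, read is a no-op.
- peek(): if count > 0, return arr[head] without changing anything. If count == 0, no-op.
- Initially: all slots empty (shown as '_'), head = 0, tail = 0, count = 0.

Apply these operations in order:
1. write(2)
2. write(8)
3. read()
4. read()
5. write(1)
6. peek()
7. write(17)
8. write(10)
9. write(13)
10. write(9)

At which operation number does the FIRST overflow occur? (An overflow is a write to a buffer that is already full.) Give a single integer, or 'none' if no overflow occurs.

Answer: 10

Derivation:
After op 1 (write(2)): arr=[2 _ _ _] head=0 tail=1 count=1
After op 2 (write(8)): arr=[2 8 _ _] head=0 tail=2 count=2
After op 3 (read()): arr=[2 8 _ _] head=1 tail=2 count=1
After op 4 (read()): arr=[2 8 _ _] head=2 tail=2 count=0
After op 5 (write(1)): arr=[2 8 1 _] head=2 tail=3 count=1
After op 6 (peek()): arr=[2 8 1 _] head=2 tail=3 count=1
After op 7 (write(17)): arr=[2 8 1 17] head=2 tail=0 count=2
After op 8 (write(10)): arr=[10 8 1 17] head=2 tail=1 count=3
After op 9 (write(13)): arr=[10 13 1 17] head=2 tail=2 count=4
After op 10 (write(9)): arr=[10 13 9 17] head=3 tail=3 count=4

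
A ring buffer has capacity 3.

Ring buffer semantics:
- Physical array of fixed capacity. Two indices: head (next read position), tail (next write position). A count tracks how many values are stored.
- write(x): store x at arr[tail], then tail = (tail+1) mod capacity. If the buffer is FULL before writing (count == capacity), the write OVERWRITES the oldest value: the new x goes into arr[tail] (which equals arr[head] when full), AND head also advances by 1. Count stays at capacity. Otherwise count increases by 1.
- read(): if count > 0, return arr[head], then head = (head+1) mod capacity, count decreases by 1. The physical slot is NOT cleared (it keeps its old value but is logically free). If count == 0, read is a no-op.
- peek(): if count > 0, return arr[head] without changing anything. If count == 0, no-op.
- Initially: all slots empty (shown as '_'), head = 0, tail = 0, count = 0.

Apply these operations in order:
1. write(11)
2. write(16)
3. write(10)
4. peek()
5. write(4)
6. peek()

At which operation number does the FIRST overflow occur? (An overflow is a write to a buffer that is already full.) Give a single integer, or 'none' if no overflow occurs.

Answer: 5

Derivation:
After op 1 (write(11)): arr=[11 _ _] head=0 tail=1 count=1
After op 2 (write(16)): arr=[11 16 _] head=0 tail=2 count=2
After op 3 (write(10)): arr=[11 16 10] head=0 tail=0 count=3
After op 4 (peek()): arr=[11 16 10] head=0 tail=0 count=3
After op 5 (write(4)): arr=[4 16 10] head=1 tail=1 count=3
After op 6 (peek()): arr=[4 16 10] head=1 tail=1 count=3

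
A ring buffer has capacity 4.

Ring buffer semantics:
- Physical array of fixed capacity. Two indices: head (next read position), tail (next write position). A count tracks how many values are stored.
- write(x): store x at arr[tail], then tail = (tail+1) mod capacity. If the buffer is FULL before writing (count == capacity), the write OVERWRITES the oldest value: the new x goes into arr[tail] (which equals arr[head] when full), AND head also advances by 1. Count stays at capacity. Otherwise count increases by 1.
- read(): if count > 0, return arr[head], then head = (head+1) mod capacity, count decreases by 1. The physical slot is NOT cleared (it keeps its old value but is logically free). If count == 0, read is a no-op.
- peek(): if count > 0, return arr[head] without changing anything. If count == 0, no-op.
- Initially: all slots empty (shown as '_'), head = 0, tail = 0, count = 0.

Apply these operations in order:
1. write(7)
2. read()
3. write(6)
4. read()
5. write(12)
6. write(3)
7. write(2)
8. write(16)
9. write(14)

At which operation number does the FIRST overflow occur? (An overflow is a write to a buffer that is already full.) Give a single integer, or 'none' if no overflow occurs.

Answer: 9

Derivation:
After op 1 (write(7)): arr=[7 _ _ _] head=0 tail=1 count=1
After op 2 (read()): arr=[7 _ _ _] head=1 tail=1 count=0
After op 3 (write(6)): arr=[7 6 _ _] head=1 tail=2 count=1
After op 4 (read()): arr=[7 6 _ _] head=2 tail=2 count=0
After op 5 (write(12)): arr=[7 6 12 _] head=2 tail=3 count=1
After op 6 (write(3)): arr=[7 6 12 3] head=2 tail=0 count=2
After op 7 (write(2)): arr=[2 6 12 3] head=2 tail=1 count=3
After op 8 (write(16)): arr=[2 16 12 3] head=2 tail=2 count=4
After op 9 (write(14)): arr=[2 16 14 3] head=3 tail=3 count=4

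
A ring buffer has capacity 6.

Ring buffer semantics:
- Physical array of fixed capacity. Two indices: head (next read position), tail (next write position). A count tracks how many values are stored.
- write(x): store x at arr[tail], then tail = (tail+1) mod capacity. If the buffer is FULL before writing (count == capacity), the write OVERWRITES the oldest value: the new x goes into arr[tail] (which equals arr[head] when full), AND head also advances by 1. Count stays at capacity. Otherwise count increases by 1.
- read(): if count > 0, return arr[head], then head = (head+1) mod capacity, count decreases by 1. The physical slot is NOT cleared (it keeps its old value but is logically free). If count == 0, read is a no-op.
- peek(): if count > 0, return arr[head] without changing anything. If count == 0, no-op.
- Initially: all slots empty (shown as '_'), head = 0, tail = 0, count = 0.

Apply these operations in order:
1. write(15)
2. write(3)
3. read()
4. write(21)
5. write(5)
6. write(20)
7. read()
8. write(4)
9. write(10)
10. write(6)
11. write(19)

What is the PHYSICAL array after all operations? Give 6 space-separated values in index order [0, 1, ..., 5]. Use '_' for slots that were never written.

After op 1 (write(15)): arr=[15 _ _ _ _ _] head=0 tail=1 count=1
After op 2 (write(3)): arr=[15 3 _ _ _ _] head=0 tail=2 count=2
After op 3 (read()): arr=[15 3 _ _ _ _] head=1 tail=2 count=1
After op 4 (write(21)): arr=[15 3 21 _ _ _] head=1 tail=3 count=2
After op 5 (write(5)): arr=[15 3 21 5 _ _] head=1 tail=4 count=3
After op 6 (write(20)): arr=[15 3 21 5 20 _] head=1 tail=5 count=4
After op 7 (read()): arr=[15 3 21 5 20 _] head=2 tail=5 count=3
After op 8 (write(4)): arr=[15 3 21 5 20 4] head=2 tail=0 count=4
After op 9 (write(10)): arr=[10 3 21 5 20 4] head=2 tail=1 count=5
After op 10 (write(6)): arr=[10 6 21 5 20 4] head=2 tail=2 count=6
After op 11 (write(19)): arr=[10 6 19 5 20 4] head=3 tail=3 count=6

Answer: 10 6 19 5 20 4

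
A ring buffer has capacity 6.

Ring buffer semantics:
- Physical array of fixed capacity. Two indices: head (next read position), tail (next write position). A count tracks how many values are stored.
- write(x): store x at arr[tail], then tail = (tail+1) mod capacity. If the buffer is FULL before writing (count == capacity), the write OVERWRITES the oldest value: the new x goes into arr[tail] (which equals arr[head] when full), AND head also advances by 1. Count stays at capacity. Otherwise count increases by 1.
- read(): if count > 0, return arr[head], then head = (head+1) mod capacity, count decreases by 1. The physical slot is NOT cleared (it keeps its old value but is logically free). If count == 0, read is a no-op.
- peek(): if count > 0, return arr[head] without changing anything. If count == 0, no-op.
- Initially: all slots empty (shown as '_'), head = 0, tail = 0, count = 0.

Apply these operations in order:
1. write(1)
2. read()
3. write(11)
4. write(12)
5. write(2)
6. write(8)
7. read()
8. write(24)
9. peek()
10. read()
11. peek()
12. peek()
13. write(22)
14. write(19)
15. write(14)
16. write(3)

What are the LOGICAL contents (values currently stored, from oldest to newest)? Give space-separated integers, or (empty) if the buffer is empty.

Answer: 8 24 22 19 14 3

Derivation:
After op 1 (write(1)): arr=[1 _ _ _ _ _] head=0 tail=1 count=1
After op 2 (read()): arr=[1 _ _ _ _ _] head=1 tail=1 count=0
After op 3 (write(11)): arr=[1 11 _ _ _ _] head=1 tail=2 count=1
After op 4 (write(12)): arr=[1 11 12 _ _ _] head=1 tail=3 count=2
After op 5 (write(2)): arr=[1 11 12 2 _ _] head=1 tail=4 count=3
After op 6 (write(8)): arr=[1 11 12 2 8 _] head=1 tail=5 count=4
After op 7 (read()): arr=[1 11 12 2 8 _] head=2 tail=5 count=3
After op 8 (write(24)): arr=[1 11 12 2 8 24] head=2 tail=0 count=4
After op 9 (peek()): arr=[1 11 12 2 8 24] head=2 tail=0 count=4
After op 10 (read()): arr=[1 11 12 2 8 24] head=3 tail=0 count=3
After op 11 (peek()): arr=[1 11 12 2 8 24] head=3 tail=0 count=3
After op 12 (peek()): arr=[1 11 12 2 8 24] head=3 tail=0 count=3
After op 13 (write(22)): arr=[22 11 12 2 8 24] head=3 tail=1 count=4
After op 14 (write(19)): arr=[22 19 12 2 8 24] head=3 tail=2 count=5
After op 15 (write(14)): arr=[22 19 14 2 8 24] head=3 tail=3 count=6
After op 16 (write(3)): arr=[22 19 14 3 8 24] head=4 tail=4 count=6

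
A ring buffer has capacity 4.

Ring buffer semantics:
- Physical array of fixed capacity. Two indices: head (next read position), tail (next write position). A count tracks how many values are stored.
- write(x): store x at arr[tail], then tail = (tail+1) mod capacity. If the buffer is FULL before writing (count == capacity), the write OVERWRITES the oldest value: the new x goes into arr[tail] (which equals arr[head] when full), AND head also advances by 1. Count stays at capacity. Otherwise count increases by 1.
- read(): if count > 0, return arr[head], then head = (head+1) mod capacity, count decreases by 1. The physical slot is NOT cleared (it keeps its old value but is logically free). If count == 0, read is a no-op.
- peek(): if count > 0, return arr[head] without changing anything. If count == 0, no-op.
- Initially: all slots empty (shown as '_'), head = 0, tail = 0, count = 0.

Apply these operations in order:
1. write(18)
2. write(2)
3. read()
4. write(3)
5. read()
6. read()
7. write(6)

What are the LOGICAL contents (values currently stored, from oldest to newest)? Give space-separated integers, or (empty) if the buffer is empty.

After op 1 (write(18)): arr=[18 _ _ _] head=0 tail=1 count=1
After op 2 (write(2)): arr=[18 2 _ _] head=0 tail=2 count=2
After op 3 (read()): arr=[18 2 _ _] head=1 tail=2 count=1
After op 4 (write(3)): arr=[18 2 3 _] head=1 tail=3 count=2
After op 5 (read()): arr=[18 2 3 _] head=2 tail=3 count=1
After op 6 (read()): arr=[18 2 3 _] head=3 tail=3 count=0
After op 7 (write(6)): arr=[18 2 3 6] head=3 tail=0 count=1

Answer: 6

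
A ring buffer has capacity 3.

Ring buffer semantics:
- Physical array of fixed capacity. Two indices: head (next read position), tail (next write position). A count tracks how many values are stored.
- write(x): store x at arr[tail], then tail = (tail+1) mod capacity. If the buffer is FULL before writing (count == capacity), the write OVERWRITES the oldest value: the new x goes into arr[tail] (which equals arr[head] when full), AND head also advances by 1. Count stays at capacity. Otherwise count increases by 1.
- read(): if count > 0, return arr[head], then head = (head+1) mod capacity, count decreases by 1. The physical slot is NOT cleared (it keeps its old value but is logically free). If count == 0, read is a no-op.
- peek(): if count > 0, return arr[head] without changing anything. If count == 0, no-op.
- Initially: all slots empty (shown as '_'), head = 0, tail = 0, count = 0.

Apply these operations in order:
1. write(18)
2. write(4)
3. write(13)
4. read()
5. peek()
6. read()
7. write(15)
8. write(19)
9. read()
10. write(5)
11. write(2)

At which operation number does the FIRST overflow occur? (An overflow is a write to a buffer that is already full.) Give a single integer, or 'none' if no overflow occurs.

Answer: 11

Derivation:
After op 1 (write(18)): arr=[18 _ _] head=0 tail=1 count=1
After op 2 (write(4)): arr=[18 4 _] head=0 tail=2 count=2
After op 3 (write(13)): arr=[18 4 13] head=0 tail=0 count=3
After op 4 (read()): arr=[18 4 13] head=1 tail=0 count=2
After op 5 (peek()): arr=[18 4 13] head=1 tail=0 count=2
After op 6 (read()): arr=[18 4 13] head=2 tail=0 count=1
After op 7 (write(15)): arr=[15 4 13] head=2 tail=1 count=2
After op 8 (write(19)): arr=[15 19 13] head=2 tail=2 count=3
After op 9 (read()): arr=[15 19 13] head=0 tail=2 count=2
After op 10 (write(5)): arr=[15 19 5] head=0 tail=0 count=3
After op 11 (write(2)): arr=[2 19 5] head=1 tail=1 count=3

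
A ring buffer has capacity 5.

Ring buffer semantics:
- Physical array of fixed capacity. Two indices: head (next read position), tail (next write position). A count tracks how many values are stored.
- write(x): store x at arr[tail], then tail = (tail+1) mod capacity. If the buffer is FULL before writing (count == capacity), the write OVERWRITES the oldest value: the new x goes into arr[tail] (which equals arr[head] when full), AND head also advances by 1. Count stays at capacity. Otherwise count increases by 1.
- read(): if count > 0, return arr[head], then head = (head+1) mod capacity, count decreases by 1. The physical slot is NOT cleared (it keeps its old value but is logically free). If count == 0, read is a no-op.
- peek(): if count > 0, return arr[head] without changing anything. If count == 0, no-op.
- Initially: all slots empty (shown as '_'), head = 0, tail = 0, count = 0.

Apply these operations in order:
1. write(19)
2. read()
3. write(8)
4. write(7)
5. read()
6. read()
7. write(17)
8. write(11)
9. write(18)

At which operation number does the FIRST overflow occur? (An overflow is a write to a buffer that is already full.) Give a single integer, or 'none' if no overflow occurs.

Answer: none

Derivation:
After op 1 (write(19)): arr=[19 _ _ _ _] head=0 tail=1 count=1
After op 2 (read()): arr=[19 _ _ _ _] head=1 tail=1 count=0
After op 3 (write(8)): arr=[19 8 _ _ _] head=1 tail=2 count=1
After op 4 (write(7)): arr=[19 8 7 _ _] head=1 tail=3 count=2
After op 5 (read()): arr=[19 8 7 _ _] head=2 tail=3 count=1
After op 6 (read()): arr=[19 8 7 _ _] head=3 tail=3 count=0
After op 7 (write(17)): arr=[19 8 7 17 _] head=3 tail=4 count=1
After op 8 (write(11)): arr=[19 8 7 17 11] head=3 tail=0 count=2
After op 9 (write(18)): arr=[18 8 7 17 11] head=3 tail=1 count=3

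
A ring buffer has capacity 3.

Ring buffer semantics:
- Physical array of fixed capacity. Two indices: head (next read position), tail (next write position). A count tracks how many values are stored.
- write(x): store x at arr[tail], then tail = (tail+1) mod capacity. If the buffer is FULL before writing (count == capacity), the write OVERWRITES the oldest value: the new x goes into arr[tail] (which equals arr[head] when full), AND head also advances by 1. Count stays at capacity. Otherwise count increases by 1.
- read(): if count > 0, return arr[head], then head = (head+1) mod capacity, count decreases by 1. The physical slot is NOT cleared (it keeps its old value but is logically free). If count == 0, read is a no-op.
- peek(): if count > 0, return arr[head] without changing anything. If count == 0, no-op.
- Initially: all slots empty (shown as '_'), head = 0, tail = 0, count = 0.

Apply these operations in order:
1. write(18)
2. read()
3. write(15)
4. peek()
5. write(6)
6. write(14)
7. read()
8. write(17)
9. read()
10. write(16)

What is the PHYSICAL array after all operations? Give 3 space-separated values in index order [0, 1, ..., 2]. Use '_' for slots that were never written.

After op 1 (write(18)): arr=[18 _ _] head=0 tail=1 count=1
After op 2 (read()): arr=[18 _ _] head=1 tail=1 count=0
After op 3 (write(15)): arr=[18 15 _] head=1 tail=2 count=1
After op 4 (peek()): arr=[18 15 _] head=1 tail=2 count=1
After op 5 (write(6)): arr=[18 15 6] head=1 tail=0 count=2
After op 6 (write(14)): arr=[14 15 6] head=1 tail=1 count=3
After op 7 (read()): arr=[14 15 6] head=2 tail=1 count=2
After op 8 (write(17)): arr=[14 17 6] head=2 tail=2 count=3
After op 9 (read()): arr=[14 17 6] head=0 tail=2 count=2
After op 10 (write(16)): arr=[14 17 16] head=0 tail=0 count=3

Answer: 14 17 16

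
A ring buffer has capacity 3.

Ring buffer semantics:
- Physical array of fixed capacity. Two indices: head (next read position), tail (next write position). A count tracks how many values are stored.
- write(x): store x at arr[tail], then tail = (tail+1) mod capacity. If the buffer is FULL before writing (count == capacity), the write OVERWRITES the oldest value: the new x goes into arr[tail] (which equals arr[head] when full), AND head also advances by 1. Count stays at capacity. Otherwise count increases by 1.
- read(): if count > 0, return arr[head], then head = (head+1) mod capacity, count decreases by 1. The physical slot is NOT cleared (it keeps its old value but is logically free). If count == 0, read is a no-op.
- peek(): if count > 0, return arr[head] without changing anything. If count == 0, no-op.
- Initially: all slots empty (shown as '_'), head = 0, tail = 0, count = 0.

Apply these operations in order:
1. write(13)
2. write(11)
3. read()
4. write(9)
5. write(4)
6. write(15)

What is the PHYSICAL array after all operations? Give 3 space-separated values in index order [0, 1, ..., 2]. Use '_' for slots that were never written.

Answer: 4 15 9

Derivation:
After op 1 (write(13)): arr=[13 _ _] head=0 tail=1 count=1
After op 2 (write(11)): arr=[13 11 _] head=0 tail=2 count=2
After op 3 (read()): arr=[13 11 _] head=1 tail=2 count=1
After op 4 (write(9)): arr=[13 11 9] head=1 tail=0 count=2
After op 5 (write(4)): arr=[4 11 9] head=1 tail=1 count=3
After op 6 (write(15)): arr=[4 15 9] head=2 tail=2 count=3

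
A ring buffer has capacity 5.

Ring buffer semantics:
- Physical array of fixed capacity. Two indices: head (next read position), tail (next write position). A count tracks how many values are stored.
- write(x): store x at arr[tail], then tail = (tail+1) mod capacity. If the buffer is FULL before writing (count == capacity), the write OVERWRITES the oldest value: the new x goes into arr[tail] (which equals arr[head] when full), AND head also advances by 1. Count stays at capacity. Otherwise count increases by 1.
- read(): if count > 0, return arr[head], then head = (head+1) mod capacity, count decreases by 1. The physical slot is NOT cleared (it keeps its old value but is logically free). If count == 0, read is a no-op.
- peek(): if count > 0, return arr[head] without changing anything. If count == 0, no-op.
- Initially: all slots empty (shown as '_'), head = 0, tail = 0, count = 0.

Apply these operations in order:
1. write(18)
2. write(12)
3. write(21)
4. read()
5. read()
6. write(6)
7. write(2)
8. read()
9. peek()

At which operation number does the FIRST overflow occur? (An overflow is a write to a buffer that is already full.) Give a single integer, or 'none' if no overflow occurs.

Answer: none

Derivation:
After op 1 (write(18)): arr=[18 _ _ _ _] head=0 tail=1 count=1
After op 2 (write(12)): arr=[18 12 _ _ _] head=0 tail=2 count=2
After op 3 (write(21)): arr=[18 12 21 _ _] head=0 tail=3 count=3
After op 4 (read()): arr=[18 12 21 _ _] head=1 tail=3 count=2
After op 5 (read()): arr=[18 12 21 _ _] head=2 tail=3 count=1
After op 6 (write(6)): arr=[18 12 21 6 _] head=2 tail=4 count=2
After op 7 (write(2)): arr=[18 12 21 6 2] head=2 tail=0 count=3
After op 8 (read()): arr=[18 12 21 6 2] head=3 tail=0 count=2
After op 9 (peek()): arr=[18 12 21 6 2] head=3 tail=0 count=2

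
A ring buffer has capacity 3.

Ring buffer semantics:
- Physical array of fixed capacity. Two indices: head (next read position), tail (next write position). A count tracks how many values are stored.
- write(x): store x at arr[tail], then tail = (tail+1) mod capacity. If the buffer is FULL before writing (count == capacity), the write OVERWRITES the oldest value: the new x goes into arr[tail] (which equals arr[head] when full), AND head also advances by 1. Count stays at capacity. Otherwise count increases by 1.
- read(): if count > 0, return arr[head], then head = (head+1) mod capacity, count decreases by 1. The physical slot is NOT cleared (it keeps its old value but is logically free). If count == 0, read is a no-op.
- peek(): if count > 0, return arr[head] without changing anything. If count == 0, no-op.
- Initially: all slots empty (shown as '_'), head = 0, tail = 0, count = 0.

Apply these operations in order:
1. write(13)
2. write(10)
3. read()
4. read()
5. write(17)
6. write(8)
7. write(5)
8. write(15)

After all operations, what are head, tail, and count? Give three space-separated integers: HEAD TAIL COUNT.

Answer: 0 0 3

Derivation:
After op 1 (write(13)): arr=[13 _ _] head=0 tail=1 count=1
After op 2 (write(10)): arr=[13 10 _] head=0 tail=2 count=2
After op 3 (read()): arr=[13 10 _] head=1 tail=2 count=1
After op 4 (read()): arr=[13 10 _] head=2 tail=2 count=0
After op 5 (write(17)): arr=[13 10 17] head=2 tail=0 count=1
After op 6 (write(8)): arr=[8 10 17] head=2 tail=1 count=2
After op 7 (write(5)): arr=[8 5 17] head=2 tail=2 count=3
After op 8 (write(15)): arr=[8 5 15] head=0 tail=0 count=3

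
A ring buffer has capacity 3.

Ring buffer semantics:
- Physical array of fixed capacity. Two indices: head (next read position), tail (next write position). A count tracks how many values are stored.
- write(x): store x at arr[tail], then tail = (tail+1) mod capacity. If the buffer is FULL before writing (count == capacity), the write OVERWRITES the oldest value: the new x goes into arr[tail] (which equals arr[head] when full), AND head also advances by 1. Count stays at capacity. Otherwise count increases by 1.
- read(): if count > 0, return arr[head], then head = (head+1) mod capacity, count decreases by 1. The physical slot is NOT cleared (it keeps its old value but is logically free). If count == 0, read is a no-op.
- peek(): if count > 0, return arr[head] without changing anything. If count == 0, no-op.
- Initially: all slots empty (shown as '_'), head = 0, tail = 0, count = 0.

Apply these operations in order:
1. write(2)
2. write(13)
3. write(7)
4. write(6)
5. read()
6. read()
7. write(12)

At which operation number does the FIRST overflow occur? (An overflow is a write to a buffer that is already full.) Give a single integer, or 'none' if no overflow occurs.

Answer: 4

Derivation:
After op 1 (write(2)): arr=[2 _ _] head=0 tail=1 count=1
After op 2 (write(13)): arr=[2 13 _] head=0 tail=2 count=2
After op 3 (write(7)): arr=[2 13 7] head=0 tail=0 count=3
After op 4 (write(6)): arr=[6 13 7] head=1 tail=1 count=3
After op 5 (read()): arr=[6 13 7] head=2 tail=1 count=2
After op 6 (read()): arr=[6 13 7] head=0 tail=1 count=1
After op 7 (write(12)): arr=[6 12 7] head=0 tail=2 count=2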